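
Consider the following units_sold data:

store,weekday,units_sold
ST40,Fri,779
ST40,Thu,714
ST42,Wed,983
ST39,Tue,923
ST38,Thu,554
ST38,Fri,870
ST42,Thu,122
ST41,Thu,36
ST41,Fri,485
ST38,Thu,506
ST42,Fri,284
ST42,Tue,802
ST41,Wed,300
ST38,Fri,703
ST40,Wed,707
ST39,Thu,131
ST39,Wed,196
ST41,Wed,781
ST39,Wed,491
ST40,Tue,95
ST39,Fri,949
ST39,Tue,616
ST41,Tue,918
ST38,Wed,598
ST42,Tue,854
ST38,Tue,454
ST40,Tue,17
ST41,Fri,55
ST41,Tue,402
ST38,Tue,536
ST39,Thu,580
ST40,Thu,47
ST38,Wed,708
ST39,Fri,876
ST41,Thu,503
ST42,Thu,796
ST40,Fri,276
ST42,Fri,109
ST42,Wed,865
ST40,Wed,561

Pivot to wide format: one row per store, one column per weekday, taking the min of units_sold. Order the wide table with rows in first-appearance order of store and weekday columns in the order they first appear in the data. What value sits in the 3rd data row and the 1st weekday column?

876

With rows in first-appearance order of store, row 3 is store=ST39. weekday columns in first-appearance order: Fri, Thu, Wed, Tue; column 1 is Fri.
Long rows with store=ST39, weekday=Fri: min(949, 876) = 876.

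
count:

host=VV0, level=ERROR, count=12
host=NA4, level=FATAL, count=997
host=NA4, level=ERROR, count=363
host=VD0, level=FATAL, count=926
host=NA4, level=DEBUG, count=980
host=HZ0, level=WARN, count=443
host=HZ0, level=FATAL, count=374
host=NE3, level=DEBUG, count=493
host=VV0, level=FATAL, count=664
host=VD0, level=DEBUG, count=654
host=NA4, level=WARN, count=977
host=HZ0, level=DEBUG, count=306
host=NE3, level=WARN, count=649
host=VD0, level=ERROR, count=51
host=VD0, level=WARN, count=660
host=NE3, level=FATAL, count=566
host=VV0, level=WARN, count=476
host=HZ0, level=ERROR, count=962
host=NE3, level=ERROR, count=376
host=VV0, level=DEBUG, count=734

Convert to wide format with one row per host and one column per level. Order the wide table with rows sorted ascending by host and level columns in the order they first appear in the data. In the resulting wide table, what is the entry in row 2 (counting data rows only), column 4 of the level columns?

977

With rows sorted ascending by host, row 2 is host=NA4. level columns in first-appearance order: ERROR, FATAL, DEBUG, WARN; column 4 is WARN.
Long rows with host=NA4, level=WARN: count = 977.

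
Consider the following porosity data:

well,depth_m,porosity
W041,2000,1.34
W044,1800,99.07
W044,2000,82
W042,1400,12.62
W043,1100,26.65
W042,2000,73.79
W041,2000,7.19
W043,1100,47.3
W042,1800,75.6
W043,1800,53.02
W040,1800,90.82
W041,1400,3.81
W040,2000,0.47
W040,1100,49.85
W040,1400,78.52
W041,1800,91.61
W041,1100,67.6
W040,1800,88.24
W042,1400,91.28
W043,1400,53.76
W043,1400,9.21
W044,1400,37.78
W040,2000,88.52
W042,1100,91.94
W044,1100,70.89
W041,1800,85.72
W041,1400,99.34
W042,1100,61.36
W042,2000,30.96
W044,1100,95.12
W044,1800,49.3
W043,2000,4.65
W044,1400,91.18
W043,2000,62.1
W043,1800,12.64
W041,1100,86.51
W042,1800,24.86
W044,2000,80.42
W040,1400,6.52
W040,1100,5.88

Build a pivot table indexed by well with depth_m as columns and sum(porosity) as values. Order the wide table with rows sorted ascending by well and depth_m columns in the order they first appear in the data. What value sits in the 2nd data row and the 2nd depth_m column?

177.33

With rows sorted ascending by well, row 2 is well=W041. depth_m columns in first-appearance order: 2000, 1800, 1400, 1100; column 2 is 1800.
Long rows with well=W041, depth_m=1800: 91.61 + 85.72 = 177.33.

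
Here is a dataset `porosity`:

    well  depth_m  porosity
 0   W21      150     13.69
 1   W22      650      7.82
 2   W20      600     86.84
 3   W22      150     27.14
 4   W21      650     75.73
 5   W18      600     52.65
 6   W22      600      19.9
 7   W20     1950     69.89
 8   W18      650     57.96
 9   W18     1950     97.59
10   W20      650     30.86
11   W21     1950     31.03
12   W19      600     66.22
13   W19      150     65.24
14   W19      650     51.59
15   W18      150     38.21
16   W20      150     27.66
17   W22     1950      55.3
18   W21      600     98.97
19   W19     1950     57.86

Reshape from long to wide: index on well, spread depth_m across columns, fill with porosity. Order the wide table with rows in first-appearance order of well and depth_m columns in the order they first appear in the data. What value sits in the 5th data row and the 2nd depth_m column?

51.59

With rows in first-appearance order of well, row 5 is well=W19. depth_m columns in first-appearance order: 150, 650, 600, 1950; column 2 is 650.
Long rows with well=W19, depth_m=650: porosity = 51.59.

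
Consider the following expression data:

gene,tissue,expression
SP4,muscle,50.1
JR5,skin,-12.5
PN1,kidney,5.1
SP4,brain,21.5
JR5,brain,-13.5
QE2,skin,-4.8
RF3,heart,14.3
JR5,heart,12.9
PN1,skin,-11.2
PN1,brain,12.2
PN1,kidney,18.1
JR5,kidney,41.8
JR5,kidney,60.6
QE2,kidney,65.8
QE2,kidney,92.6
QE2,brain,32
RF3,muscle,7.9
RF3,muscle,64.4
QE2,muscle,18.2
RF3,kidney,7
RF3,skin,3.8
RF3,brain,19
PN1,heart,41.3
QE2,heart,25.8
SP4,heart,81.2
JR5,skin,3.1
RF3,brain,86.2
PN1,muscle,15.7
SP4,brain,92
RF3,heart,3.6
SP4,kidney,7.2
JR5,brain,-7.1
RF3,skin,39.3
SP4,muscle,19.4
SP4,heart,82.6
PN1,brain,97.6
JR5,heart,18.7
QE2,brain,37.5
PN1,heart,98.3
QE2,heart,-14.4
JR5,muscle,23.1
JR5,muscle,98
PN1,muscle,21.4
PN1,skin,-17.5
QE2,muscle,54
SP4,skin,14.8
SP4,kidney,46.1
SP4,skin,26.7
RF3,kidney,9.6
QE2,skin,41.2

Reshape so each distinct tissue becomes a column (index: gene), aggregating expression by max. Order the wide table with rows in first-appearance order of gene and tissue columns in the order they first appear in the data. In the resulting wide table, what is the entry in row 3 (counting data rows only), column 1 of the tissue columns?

With rows in first-appearance order of gene, row 3 is gene=PN1. tissue columns in first-appearance order: muscle, skin, kidney, brain, heart; column 1 is muscle.
Long rows with gene=PN1, tissue=muscle: max(15.7, 21.4) = 21.4.

21.4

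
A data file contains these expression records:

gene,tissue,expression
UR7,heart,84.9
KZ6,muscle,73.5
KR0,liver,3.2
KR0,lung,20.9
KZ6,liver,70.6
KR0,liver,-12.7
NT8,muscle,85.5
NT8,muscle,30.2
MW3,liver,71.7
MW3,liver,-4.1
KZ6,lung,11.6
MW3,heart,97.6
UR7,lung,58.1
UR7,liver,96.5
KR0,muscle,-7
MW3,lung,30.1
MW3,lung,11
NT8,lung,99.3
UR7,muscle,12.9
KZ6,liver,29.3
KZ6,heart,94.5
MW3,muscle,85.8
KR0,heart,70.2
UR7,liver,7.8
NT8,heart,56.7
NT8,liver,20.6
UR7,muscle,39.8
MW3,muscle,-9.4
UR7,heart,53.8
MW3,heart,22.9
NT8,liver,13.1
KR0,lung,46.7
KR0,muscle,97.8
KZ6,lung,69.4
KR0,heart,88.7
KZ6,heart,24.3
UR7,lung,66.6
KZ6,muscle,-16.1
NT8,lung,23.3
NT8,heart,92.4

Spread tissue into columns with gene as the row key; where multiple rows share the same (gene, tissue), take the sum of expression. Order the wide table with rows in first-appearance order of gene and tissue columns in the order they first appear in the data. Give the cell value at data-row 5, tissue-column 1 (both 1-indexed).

120.5

With rows in first-appearance order of gene, row 5 is gene=MW3. tissue columns in first-appearance order: heart, muscle, liver, lung; column 1 is heart.
Long rows with gene=MW3, tissue=heart: 97.6 + 22.9 = 120.5.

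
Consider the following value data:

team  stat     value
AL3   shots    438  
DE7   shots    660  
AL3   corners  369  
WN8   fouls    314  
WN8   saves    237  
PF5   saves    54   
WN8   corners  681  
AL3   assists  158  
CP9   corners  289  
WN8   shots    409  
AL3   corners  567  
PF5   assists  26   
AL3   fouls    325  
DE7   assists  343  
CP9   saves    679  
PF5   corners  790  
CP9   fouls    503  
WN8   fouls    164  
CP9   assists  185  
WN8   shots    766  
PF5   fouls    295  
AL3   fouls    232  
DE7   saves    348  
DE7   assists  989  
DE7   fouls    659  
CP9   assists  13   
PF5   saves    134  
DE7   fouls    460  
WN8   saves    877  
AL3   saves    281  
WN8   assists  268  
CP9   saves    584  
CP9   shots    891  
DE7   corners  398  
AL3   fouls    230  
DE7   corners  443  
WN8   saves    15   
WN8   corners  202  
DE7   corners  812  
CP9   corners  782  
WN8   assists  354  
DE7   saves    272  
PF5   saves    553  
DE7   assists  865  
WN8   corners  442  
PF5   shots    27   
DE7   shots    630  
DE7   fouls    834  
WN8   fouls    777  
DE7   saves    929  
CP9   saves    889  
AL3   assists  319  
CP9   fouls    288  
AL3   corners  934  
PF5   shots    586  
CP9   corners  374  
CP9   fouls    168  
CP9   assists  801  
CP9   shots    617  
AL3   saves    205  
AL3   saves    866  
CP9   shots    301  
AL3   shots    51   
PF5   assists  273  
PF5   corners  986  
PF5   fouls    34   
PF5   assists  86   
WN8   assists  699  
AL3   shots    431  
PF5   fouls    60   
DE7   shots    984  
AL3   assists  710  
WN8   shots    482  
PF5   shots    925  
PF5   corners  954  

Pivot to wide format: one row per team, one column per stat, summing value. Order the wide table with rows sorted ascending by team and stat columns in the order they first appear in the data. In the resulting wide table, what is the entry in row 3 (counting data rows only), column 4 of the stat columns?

1549

With rows sorted ascending by team, row 3 is team=DE7. stat columns in first-appearance order: shots, corners, fouls, saves, assists; column 4 is saves.
Long rows with team=DE7, stat=saves: 348 + 272 + 929 = 1549.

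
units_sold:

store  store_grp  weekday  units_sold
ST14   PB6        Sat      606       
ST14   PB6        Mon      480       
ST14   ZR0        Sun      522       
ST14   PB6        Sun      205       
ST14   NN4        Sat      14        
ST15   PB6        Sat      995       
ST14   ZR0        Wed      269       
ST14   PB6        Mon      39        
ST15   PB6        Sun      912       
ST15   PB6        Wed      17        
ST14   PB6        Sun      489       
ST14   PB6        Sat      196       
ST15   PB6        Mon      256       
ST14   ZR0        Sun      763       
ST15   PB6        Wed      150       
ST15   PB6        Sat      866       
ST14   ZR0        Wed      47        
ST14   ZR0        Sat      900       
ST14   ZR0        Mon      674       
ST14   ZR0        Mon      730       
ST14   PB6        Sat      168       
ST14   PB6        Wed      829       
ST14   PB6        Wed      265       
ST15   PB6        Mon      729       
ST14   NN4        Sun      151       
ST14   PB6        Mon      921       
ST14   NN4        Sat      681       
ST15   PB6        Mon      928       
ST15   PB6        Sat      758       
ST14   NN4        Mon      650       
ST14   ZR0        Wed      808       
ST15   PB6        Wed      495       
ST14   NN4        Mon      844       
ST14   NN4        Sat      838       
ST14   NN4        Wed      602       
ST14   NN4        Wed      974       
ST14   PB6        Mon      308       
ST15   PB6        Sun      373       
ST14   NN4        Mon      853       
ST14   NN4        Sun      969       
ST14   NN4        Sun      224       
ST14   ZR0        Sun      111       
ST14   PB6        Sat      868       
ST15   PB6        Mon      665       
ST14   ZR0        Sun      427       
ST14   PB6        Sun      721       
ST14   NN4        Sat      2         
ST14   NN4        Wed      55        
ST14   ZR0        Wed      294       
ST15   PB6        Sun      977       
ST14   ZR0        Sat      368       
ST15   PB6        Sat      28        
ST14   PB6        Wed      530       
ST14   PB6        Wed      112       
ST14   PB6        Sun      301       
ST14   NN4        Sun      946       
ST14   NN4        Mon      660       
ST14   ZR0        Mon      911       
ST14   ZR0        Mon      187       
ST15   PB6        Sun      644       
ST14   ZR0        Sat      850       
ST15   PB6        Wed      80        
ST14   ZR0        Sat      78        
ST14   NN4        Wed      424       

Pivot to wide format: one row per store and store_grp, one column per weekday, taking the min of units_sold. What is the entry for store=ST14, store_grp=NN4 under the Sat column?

Rows with store=ST14, store_grp=NN4 and weekday=Sat: units_sold values are 14, 681, 838, 2.
min(14, 681, 838, 2) = 2.

2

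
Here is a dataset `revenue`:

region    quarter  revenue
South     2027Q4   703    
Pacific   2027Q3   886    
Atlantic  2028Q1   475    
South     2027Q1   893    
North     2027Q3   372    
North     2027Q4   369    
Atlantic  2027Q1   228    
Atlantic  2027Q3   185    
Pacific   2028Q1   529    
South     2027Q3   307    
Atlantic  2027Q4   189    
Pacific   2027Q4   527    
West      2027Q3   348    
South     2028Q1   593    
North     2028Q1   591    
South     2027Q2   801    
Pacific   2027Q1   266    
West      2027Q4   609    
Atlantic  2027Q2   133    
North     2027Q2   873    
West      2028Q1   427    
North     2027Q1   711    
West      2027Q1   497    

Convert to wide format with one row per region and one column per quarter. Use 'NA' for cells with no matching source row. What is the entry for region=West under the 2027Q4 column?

The long row with region=West, quarter=2027Q4 has revenue=609.

609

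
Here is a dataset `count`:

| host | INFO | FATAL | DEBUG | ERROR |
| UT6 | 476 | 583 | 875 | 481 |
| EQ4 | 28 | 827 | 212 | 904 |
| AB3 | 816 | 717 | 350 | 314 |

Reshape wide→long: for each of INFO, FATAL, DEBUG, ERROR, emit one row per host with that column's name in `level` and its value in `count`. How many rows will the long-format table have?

3 host values × 4 melted columns = 12 rows.

12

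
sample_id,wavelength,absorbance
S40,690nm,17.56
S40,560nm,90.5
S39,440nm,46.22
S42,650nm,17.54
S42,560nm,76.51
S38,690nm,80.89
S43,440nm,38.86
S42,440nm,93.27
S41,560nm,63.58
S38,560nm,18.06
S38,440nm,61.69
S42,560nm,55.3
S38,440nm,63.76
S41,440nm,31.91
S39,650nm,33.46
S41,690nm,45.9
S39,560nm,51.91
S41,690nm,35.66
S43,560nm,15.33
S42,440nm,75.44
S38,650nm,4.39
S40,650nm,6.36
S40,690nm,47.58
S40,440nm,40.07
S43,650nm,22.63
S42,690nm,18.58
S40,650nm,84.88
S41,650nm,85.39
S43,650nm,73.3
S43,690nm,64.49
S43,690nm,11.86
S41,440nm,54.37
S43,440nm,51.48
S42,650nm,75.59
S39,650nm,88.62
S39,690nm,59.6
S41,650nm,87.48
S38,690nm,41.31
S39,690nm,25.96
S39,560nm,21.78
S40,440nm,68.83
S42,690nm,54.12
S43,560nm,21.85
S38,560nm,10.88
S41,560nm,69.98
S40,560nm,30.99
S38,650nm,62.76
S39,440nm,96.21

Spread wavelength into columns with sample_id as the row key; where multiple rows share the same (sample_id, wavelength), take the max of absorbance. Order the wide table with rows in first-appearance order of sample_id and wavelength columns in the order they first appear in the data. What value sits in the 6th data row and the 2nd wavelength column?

With rows in first-appearance order of sample_id, row 6 is sample_id=S41. wavelength columns in first-appearance order: 690nm, 560nm, 440nm, 650nm; column 2 is 560nm.
Long rows with sample_id=S41, wavelength=560nm: max(63.58, 69.98) = 69.98.

69.98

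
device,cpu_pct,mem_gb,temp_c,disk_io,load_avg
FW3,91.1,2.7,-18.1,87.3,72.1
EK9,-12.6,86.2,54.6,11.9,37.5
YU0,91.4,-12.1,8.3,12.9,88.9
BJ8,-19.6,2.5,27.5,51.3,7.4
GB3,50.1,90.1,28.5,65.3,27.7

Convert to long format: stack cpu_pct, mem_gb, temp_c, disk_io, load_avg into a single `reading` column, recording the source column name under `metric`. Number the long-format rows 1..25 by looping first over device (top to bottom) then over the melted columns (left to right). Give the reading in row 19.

25 rows total (5 × 5). Row 19: index ⌊(19-1)/5⌋ = 3 into device → BJ8; (19-1) mod 5 = 3 into the melted columns → disk_io.
So row 19 is (BJ8, disk_io, 51.3); reading = 51.3.

51.3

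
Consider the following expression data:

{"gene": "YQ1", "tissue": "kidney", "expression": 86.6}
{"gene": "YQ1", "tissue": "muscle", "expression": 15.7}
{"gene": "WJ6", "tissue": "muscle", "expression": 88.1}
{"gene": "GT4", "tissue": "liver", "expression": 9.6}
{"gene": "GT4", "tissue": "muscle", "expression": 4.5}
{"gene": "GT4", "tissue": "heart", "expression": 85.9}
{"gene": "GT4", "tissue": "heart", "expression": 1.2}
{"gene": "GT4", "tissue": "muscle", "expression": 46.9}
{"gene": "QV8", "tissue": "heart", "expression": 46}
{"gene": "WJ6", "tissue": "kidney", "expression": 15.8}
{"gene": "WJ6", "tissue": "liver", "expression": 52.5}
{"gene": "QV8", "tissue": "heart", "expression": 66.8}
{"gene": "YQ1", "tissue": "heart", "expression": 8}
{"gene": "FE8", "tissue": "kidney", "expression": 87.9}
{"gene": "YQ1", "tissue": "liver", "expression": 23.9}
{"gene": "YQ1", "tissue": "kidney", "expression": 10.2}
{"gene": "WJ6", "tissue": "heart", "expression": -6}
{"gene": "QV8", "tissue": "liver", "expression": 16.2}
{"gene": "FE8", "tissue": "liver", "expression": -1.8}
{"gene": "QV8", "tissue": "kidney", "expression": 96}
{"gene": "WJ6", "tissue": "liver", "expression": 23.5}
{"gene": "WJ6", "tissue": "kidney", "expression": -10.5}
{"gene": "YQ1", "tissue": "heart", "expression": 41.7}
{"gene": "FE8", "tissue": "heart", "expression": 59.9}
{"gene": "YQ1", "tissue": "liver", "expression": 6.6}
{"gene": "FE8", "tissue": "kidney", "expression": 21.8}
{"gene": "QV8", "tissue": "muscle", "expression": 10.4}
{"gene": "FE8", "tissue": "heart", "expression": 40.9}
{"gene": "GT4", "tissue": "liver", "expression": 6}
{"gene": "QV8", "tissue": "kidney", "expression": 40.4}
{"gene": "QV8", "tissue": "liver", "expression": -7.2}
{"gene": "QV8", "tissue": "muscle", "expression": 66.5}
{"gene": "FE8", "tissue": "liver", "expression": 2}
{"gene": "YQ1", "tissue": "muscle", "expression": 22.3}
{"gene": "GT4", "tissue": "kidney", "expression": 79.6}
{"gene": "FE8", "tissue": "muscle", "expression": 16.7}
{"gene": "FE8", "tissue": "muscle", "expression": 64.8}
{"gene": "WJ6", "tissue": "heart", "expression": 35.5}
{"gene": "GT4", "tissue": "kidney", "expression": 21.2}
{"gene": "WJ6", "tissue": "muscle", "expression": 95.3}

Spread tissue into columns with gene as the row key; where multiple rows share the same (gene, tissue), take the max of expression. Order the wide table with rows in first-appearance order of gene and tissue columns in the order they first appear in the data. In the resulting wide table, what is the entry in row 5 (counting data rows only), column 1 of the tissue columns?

With rows in first-appearance order of gene, row 5 is gene=FE8. tissue columns in first-appearance order: kidney, muscle, liver, heart; column 1 is kidney.
Long rows with gene=FE8, tissue=kidney: max(87.9, 21.8) = 87.9.

87.9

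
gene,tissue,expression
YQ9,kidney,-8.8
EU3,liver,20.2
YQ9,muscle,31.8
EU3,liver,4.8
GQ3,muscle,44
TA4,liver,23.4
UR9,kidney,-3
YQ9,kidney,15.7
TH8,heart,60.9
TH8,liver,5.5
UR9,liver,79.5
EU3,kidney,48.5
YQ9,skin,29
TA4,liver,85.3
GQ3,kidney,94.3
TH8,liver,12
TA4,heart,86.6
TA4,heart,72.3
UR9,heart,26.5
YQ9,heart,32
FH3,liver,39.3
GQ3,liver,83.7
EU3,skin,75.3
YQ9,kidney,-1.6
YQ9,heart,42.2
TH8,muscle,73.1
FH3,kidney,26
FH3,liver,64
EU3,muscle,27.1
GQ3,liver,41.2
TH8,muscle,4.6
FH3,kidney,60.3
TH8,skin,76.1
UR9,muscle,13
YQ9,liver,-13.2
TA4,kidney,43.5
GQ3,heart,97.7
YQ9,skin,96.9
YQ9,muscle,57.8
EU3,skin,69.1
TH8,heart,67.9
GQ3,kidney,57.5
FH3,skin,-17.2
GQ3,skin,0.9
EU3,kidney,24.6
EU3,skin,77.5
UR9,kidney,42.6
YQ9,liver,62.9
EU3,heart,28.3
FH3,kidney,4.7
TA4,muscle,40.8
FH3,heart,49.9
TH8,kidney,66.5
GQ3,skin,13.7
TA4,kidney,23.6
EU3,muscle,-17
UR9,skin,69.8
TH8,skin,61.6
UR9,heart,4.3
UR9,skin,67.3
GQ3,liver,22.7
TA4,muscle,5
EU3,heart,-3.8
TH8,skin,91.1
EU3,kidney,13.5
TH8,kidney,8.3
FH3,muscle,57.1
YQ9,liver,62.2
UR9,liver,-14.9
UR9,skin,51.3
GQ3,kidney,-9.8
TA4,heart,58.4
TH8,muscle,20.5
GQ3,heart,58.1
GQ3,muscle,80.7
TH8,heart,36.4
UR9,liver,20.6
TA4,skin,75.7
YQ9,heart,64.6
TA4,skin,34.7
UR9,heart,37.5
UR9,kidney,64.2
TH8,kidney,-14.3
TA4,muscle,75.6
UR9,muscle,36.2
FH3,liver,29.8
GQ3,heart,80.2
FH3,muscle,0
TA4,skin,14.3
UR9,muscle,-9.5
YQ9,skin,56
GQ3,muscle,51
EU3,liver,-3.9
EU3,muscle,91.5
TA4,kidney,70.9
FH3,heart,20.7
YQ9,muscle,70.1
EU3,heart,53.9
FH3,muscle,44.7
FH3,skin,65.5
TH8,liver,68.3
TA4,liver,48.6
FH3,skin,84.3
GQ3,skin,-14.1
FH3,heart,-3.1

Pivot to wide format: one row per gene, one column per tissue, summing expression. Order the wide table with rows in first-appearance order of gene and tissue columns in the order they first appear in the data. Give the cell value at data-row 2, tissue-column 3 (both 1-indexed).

With rows in first-appearance order of gene, row 2 is gene=EU3. tissue columns in first-appearance order: kidney, liver, muscle, heart, skin; column 3 is muscle.
Long rows with gene=EU3, tissue=muscle: 27.1 + -17 + 91.5 = 101.6.

101.6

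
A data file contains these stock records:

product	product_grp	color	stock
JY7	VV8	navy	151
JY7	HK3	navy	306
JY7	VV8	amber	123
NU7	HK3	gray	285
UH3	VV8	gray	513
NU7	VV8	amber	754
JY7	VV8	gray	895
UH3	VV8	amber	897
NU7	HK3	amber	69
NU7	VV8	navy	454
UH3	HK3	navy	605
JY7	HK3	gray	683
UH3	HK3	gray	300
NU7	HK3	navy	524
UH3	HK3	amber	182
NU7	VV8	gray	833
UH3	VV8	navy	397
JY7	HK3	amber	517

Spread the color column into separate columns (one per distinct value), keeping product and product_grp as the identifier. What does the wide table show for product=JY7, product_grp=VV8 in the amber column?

Wide layout: rows indexed by product and product_grp, columns are the 3 distinct color values (navy, amber, gray).
Cell (product=JY7, product_grp=VV8, color=amber) draws from the long row where product=JY7, product_grp=VV8 and color=amber, which has stock=123.

123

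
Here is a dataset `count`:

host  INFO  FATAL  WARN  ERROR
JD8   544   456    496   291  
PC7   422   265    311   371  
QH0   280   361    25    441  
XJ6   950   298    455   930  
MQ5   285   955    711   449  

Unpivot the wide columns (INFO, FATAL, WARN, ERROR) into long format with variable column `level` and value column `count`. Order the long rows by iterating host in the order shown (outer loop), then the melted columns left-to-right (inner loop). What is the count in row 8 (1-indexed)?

371

20 rows total (5 × 4). Row 8: index ⌊(8-1)/4⌋ = 1 into host → PC7; (8-1) mod 4 = 3 into the melted columns → ERROR.
So row 8 is (PC7, ERROR, 371); count = 371.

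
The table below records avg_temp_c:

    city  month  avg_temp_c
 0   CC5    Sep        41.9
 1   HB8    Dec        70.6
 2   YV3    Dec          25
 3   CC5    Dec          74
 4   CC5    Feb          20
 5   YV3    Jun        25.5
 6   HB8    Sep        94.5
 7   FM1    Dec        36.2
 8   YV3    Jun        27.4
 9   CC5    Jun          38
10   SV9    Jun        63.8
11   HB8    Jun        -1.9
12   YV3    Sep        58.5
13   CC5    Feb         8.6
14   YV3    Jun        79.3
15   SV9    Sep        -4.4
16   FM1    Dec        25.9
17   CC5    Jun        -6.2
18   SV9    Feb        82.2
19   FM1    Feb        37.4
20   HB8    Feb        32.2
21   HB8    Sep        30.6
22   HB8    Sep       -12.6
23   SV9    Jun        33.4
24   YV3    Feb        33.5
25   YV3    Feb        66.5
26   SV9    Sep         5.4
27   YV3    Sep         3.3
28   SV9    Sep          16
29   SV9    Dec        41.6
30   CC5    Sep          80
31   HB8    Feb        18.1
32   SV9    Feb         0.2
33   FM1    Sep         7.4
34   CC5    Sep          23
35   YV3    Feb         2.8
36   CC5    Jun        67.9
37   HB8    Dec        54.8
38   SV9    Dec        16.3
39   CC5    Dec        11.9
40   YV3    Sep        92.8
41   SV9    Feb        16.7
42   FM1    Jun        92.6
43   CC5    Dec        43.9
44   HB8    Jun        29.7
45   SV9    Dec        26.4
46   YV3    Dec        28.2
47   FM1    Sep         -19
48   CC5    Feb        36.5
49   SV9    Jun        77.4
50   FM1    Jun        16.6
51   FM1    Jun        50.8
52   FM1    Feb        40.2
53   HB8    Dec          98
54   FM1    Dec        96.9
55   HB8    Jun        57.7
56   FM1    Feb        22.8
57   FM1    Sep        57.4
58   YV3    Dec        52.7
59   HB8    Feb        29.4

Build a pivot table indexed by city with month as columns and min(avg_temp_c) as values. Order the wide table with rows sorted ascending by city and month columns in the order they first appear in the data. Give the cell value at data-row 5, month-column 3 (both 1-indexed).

2.8

With rows sorted ascending by city, row 5 is city=YV3. month columns in first-appearance order: Sep, Dec, Feb, Jun; column 3 is Feb.
Long rows with city=YV3, month=Feb: min(33.5, 66.5, 2.8) = 2.8.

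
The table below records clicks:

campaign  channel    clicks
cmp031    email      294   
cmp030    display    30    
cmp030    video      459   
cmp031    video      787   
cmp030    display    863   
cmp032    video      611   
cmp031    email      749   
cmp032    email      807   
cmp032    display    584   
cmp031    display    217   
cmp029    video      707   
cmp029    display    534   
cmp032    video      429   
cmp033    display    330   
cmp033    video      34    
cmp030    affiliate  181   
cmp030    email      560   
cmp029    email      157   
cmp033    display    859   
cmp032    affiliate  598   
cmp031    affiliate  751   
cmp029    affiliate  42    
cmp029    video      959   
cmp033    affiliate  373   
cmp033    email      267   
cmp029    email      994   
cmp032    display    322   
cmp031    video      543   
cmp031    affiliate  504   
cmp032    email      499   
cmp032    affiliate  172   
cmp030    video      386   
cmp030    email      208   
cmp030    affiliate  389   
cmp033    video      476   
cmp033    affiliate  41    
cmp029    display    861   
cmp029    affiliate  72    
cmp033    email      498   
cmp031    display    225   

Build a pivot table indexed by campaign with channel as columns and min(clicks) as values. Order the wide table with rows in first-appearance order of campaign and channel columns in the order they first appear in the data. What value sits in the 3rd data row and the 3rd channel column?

With rows in first-appearance order of campaign, row 3 is campaign=cmp032. channel columns in first-appearance order: email, display, video, affiliate; column 3 is video.
Long rows with campaign=cmp032, channel=video: min(611, 429) = 429.

429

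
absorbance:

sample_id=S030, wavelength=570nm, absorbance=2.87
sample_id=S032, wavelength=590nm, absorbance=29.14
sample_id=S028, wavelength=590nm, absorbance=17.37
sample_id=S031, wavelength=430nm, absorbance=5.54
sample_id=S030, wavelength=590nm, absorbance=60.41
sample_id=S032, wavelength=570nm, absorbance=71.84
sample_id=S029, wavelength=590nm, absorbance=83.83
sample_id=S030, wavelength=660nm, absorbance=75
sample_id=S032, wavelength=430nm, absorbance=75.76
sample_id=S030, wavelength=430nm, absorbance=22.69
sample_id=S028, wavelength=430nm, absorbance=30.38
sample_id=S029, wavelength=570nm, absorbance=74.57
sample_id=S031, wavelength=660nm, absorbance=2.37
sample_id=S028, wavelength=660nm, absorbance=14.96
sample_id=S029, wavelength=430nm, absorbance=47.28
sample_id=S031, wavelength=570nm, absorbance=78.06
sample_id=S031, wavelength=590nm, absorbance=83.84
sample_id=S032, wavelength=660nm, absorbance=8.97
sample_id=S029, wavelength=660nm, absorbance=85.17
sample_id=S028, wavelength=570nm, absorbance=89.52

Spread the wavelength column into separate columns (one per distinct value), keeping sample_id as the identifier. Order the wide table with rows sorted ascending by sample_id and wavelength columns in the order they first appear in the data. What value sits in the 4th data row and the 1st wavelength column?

78.06

With rows sorted ascending by sample_id, row 4 is sample_id=S031. wavelength columns in first-appearance order: 570nm, 590nm, 430nm, 660nm; column 1 is 570nm.
Long rows with sample_id=S031, wavelength=570nm: absorbance = 78.06.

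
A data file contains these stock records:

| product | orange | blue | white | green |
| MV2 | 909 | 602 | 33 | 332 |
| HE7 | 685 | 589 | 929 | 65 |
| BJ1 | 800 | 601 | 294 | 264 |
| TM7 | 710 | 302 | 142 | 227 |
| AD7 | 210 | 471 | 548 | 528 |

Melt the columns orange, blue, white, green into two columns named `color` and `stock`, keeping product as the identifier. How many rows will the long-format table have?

20

5 product values × 4 melted columns = 20 rows.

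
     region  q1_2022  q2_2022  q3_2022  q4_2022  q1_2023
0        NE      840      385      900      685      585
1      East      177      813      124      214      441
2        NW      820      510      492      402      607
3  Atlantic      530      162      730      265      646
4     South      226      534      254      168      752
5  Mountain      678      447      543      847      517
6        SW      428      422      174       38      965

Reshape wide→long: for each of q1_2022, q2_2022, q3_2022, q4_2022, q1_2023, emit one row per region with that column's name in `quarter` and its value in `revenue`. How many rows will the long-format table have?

35

7 region values × 5 melted columns = 35 rows.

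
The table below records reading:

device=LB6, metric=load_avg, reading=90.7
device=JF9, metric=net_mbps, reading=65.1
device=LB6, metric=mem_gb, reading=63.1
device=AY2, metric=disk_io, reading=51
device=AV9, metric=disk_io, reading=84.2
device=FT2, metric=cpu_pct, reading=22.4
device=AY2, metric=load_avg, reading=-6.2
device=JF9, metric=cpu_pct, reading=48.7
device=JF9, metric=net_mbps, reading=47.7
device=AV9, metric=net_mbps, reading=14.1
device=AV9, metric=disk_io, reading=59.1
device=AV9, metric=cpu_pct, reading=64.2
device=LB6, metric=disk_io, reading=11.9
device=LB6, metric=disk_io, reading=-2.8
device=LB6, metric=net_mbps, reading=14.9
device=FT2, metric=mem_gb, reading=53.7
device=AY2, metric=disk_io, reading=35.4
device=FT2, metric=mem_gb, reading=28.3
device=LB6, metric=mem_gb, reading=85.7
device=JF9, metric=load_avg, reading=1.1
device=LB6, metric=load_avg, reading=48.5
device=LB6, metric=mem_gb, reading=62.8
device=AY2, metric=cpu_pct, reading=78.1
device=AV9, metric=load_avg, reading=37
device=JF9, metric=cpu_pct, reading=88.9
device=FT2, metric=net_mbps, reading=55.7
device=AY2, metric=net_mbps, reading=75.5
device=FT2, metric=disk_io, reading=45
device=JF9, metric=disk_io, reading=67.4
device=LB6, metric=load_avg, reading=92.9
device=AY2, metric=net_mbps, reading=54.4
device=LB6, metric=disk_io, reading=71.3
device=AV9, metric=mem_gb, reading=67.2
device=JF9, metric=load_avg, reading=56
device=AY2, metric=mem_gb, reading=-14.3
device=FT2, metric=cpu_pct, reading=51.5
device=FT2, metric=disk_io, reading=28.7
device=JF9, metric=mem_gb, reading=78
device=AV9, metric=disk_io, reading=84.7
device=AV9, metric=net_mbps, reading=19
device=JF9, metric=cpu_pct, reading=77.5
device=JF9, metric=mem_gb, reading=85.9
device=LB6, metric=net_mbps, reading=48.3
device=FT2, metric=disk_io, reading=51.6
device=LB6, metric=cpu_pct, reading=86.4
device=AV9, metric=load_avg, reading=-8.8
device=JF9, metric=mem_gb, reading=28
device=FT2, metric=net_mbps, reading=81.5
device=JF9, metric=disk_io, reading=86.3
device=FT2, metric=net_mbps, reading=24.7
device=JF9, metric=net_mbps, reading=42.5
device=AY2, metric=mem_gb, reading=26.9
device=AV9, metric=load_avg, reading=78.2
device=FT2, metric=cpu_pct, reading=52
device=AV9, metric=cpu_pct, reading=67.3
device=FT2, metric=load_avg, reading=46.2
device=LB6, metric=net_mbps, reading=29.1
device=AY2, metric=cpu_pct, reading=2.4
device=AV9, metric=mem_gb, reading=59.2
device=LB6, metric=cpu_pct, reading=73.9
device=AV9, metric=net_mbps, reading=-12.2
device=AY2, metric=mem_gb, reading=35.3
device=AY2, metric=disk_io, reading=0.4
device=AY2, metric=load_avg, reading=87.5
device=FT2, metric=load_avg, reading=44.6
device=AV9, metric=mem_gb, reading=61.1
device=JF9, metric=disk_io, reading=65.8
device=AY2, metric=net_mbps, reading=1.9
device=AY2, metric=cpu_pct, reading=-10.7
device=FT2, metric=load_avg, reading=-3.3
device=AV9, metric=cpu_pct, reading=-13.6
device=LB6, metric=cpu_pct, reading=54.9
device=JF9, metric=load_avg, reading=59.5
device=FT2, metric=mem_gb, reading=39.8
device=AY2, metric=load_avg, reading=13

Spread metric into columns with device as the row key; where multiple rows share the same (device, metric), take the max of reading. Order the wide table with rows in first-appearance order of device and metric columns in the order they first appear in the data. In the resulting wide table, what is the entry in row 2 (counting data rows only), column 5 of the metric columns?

88.9

With rows in first-appearance order of device, row 2 is device=JF9. metric columns in first-appearance order: load_avg, net_mbps, mem_gb, disk_io, cpu_pct; column 5 is cpu_pct.
Long rows with device=JF9, metric=cpu_pct: max(48.7, 88.9, 77.5) = 88.9.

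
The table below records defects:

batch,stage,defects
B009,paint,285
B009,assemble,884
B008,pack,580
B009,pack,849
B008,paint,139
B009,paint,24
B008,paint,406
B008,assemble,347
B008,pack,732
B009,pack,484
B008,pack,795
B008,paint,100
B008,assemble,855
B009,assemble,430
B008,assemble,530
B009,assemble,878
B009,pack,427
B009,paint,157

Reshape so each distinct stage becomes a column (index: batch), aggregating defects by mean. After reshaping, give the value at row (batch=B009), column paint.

155.33

Rows with batch=B009 and stage=paint: defects values are 285, 24, 157.
(285 + 24 + 157) / 3 = 155.33.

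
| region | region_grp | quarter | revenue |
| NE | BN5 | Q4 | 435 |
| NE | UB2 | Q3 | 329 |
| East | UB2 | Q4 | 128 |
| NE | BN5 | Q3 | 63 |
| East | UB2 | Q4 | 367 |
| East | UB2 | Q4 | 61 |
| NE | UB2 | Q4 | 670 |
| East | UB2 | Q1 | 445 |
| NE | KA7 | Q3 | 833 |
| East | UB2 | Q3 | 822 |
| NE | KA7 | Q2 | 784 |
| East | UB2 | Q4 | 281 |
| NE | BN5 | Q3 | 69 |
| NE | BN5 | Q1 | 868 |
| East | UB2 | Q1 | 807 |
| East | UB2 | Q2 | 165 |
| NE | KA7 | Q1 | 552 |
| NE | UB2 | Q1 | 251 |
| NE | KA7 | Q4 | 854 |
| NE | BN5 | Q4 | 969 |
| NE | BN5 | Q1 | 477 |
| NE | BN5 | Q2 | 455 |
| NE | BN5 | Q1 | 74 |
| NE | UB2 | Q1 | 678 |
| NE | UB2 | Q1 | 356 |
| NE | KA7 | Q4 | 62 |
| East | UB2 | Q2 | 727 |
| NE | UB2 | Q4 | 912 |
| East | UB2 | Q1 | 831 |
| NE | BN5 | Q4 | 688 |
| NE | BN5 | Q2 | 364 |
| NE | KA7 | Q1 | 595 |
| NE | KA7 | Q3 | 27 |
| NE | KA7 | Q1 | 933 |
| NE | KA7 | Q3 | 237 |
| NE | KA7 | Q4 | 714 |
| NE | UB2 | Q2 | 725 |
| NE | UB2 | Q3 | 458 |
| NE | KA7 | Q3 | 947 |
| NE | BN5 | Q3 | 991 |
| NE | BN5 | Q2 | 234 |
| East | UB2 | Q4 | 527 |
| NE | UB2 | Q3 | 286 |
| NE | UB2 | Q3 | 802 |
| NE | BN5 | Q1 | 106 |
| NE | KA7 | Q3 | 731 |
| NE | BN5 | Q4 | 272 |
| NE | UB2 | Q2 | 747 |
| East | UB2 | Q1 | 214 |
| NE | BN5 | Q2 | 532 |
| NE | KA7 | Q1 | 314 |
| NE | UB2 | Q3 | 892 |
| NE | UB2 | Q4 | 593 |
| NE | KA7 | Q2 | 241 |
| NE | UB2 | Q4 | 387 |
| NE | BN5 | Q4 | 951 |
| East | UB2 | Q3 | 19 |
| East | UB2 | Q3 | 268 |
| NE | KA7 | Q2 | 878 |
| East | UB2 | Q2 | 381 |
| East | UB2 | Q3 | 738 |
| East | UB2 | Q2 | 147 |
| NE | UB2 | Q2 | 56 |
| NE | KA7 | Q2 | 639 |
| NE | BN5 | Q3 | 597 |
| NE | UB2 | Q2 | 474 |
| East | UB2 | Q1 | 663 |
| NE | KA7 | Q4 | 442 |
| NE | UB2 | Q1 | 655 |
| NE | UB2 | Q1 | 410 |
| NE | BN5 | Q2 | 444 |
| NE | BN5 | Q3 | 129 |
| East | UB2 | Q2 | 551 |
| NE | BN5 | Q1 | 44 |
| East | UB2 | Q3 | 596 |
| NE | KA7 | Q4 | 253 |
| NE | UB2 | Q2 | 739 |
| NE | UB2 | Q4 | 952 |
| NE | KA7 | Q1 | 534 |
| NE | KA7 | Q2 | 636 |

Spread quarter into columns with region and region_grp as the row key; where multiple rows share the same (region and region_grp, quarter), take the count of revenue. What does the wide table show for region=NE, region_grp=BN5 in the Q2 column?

Rows with region=NE, region_grp=BN5 and quarter=Q2: revenue values are 455, 364, 234, 532, 444.
5 rows match — count = 5.

5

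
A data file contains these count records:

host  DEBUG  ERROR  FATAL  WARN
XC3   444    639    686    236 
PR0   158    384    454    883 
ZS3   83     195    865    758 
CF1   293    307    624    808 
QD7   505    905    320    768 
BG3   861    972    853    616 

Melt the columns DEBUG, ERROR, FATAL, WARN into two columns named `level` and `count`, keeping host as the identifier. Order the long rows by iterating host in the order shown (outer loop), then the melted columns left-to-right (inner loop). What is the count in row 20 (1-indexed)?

768

24 rows total (6 × 4). Row 20: index ⌊(20-1)/4⌋ = 4 into host → QD7; (20-1) mod 4 = 3 into the melted columns → WARN.
So row 20 is (QD7, WARN, 768); count = 768.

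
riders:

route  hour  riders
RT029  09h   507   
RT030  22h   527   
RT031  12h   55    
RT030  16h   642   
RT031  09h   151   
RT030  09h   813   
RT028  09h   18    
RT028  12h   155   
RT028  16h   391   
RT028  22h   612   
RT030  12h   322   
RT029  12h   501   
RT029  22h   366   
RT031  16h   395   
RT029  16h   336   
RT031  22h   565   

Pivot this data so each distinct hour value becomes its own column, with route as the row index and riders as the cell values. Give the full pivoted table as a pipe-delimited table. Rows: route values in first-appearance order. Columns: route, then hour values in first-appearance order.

| route | 09h | 22h | 12h | 16h |
| RT029 | 507 | 366 | 501 | 336 |
| RT030 | 813 | 527 | 322 | 642 |
| RT031 | 151 | 565 | 55 | 395 |
| RT028 | 18 | 612 | 155 | 391 |

Columns: route plus the 4 distinct hour values (09h, 22h, 12h, 16h).
For example, row RT029 column 09h takes riders=507 from the long row (RT029, 09h).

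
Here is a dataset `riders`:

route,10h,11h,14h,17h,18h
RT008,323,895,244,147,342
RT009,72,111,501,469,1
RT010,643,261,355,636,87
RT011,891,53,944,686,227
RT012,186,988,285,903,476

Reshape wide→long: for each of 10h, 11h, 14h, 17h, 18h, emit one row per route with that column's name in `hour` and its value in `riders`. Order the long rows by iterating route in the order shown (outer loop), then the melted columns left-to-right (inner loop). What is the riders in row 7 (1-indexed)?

25 rows total (5 × 5). Row 7: index ⌊(7-1)/5⌋ = 1 into route → RT009; (7-1) mod 5 = 1 into the melted columns → 11h.
So row 7 is (RT009, 11h, 111); riders = 111.

111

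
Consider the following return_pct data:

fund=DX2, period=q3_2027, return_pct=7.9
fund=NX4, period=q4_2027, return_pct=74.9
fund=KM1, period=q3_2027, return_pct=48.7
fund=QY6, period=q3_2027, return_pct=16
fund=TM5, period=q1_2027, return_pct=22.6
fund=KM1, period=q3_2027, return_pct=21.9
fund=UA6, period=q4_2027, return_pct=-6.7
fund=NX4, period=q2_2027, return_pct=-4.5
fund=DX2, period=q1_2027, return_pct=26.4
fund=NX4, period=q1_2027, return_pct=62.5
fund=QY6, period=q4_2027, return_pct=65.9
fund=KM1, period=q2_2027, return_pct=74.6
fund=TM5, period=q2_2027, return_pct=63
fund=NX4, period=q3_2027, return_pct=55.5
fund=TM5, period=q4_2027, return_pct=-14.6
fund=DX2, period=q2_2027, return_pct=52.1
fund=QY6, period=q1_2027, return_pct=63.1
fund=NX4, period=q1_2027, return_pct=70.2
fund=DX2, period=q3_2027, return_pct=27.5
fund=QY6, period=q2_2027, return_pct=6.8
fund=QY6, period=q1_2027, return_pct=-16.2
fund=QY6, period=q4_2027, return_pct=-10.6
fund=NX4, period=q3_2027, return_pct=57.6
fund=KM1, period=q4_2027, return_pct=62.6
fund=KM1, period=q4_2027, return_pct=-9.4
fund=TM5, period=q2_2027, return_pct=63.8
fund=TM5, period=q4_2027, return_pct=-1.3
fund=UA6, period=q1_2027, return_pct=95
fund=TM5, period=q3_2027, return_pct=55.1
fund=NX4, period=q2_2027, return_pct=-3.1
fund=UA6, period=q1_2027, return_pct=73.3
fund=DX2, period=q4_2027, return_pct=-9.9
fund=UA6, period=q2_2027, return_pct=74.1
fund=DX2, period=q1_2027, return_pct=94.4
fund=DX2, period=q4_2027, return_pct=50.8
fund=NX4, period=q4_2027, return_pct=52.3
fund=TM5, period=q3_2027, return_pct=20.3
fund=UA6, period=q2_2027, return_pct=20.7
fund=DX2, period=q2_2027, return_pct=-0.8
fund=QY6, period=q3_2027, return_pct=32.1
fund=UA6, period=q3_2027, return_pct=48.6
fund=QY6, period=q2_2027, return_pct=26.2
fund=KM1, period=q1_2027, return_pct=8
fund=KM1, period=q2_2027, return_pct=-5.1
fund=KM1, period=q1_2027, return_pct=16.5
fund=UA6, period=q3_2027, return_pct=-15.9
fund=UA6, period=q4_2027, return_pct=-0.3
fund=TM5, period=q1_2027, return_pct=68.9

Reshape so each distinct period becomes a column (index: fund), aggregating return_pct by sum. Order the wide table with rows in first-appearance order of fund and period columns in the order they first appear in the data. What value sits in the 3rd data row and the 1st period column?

70.6

With rows in first-appearance order of fund, row 3 is fund=KM1. period columns in first-appearance order: q3_2027, q4_2027, q1_2027, q2_2027; column 1 is q3_2027.
Long rows with fund=KM1, period=q3_2027: 48.7 + 21.9 = 70.6.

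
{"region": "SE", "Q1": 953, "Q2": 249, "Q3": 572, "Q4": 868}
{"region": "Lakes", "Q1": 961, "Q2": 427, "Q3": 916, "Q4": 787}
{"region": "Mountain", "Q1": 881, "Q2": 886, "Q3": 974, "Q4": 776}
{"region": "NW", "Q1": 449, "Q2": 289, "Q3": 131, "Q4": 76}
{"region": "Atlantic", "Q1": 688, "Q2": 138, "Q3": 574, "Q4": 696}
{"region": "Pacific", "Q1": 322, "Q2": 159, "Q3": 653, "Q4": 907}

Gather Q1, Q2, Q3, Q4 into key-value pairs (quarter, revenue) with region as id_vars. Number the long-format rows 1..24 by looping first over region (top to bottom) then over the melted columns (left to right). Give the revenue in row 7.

916

24 rows total (6 × 4). Row 7: index ⌊(7-1)/4⌋ = 1 into region → Lakes; (7-1) mod 4 = 2 into the melted columns → Q3.
So row 7 is (Lakes, Q3, 916); revenue = 916.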